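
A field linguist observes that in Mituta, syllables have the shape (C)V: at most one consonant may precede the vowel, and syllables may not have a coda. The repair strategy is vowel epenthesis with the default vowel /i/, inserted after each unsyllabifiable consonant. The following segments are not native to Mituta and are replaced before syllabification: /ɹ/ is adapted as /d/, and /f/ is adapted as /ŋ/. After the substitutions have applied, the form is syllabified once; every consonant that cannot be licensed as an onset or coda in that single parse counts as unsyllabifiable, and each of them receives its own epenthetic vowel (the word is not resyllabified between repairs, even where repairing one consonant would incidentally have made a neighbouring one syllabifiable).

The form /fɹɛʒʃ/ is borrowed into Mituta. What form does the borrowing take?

Substitution: /f/ → /ŋ/, /ɹ/ → /d/, giving /ŋdɛʒʃ/.
Syllabifying with onset maximization leaves /ŋ/, /ʒ/, /ʃ/ stranded (no codas are permitted; onsets are limited to one consonant).
Epenthesis after each stranded consonant: /ŋ/ → /ŋi/, /ʒ/ → /ʒi/, /ʃ/ → /ʃi/.

ŋidɛʒiʃi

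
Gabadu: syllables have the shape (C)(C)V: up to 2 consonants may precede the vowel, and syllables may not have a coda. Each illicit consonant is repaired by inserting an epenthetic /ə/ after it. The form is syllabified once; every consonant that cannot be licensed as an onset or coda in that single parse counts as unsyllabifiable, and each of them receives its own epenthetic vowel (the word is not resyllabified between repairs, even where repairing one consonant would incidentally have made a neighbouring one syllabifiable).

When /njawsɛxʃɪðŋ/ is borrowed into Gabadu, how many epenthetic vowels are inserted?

2

The unsyllabifiable consonants are /ð/, /ŋ/; each receives one epenthetic vowel.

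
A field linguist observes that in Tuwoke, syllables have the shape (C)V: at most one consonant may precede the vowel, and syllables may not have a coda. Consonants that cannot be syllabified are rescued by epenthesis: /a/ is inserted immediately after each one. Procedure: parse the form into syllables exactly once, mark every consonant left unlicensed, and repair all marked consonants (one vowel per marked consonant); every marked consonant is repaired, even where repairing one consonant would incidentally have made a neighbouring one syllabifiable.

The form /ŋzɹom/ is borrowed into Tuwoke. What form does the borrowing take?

Under (C)V, the unsyllabifiable consonants are /ŋ/, /z/, /m/ (no codas are permitted; onsets are limited to one consonant).
Each unlicensed consonant becomes the onset of a new syllable: /ŋ/ → /ŋa/, /z/ → /za/, /m/ → /ma/.

ŋazaɹoma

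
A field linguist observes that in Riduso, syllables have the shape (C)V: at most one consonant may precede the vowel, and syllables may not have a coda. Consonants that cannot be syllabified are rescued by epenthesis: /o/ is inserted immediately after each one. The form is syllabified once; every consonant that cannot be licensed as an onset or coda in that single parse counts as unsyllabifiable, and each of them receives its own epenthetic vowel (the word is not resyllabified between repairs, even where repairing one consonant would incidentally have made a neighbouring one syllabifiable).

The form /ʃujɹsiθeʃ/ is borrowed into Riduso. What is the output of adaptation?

ʃujoɹosiθeʃo

Syllabifying with onset maximization leaves /j/, /ɹ/, /ʃ/ stranded (no codas are permitted; onsets are limited to one consonant).
Epenthesis after each stranded consonant: /j/ → /jo/, /ɹ/ → /ɹo/, /ʃ/ → /ʃo/.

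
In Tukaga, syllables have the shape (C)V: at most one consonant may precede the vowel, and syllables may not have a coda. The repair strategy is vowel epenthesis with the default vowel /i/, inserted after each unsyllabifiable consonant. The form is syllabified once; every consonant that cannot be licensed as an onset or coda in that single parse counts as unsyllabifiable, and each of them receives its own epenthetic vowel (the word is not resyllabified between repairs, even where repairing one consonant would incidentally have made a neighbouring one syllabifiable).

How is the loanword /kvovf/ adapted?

kivovifi

The consonants /k/, /v/, /f/ cannot be parsed into a legal (C)V syllable (no codas are permitted; onsets are limited to one consonant).
Inserting the epenthetic vowel yields /k/ → /ki/, /v/ → /vi/, /f/ → /fi/.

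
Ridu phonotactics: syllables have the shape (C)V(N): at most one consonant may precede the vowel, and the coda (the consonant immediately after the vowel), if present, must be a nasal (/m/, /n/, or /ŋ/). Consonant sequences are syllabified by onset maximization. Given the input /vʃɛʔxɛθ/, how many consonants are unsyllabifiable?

Syllabifying with onset maximization leaves /v/, /ʔ/, /θ/ stranded (only a nasal (/m/, /n/, or /ŋ/) is licensed in coda position; onsets are limited to one consonant).

3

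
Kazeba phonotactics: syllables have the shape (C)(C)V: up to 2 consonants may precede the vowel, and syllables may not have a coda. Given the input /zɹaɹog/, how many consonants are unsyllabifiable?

1

The consonants /g/ cannot be parsed into a legal (C)(C)V syllable (no codas are permitted; onsets may contain at most 2 consonants).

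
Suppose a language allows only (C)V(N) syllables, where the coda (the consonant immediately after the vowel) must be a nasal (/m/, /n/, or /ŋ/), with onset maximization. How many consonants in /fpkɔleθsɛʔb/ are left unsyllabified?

5

Syllabifying with onset maximization leaves /f/, /p/, /θ/, /ʔ/, /b/ stranded (only a nasal (/m/, /n/, or /ŋ/) is licensed in coda position; onsets are limited to one consonant).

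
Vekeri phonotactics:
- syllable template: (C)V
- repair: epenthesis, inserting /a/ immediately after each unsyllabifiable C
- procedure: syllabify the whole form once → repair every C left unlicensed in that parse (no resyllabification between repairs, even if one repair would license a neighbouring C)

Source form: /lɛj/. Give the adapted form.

lɛja

The consonants /j/ cannot be parsed into a legal (C)V syllable (no codas are permitted; onsets are limited to one consonant).
Epenthesis after each stranded consonant: /j/ → /ja/.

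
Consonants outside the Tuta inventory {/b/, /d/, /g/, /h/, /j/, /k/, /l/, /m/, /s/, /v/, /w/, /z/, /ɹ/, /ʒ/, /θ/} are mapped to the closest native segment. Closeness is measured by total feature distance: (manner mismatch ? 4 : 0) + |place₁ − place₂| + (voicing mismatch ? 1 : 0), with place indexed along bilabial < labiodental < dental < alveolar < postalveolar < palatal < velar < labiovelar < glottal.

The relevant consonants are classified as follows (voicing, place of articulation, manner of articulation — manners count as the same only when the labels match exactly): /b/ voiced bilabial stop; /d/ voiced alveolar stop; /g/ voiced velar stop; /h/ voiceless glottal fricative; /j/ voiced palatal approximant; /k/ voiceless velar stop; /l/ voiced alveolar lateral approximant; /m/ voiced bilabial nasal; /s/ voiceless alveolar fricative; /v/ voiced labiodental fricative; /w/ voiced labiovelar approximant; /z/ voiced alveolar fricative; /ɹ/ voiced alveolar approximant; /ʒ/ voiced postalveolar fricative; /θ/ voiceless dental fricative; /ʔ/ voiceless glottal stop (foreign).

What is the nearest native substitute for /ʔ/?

/k/ is closest: same manner (stop), place distance 2 (glottal→velar), same voicing; total 2. Next closest is /g/ at distance 3.

k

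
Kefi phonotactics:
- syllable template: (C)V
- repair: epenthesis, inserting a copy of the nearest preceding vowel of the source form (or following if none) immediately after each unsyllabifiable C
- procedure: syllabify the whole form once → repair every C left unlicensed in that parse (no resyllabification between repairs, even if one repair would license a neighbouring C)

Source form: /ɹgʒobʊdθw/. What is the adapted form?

Under (C)V, the unsyllabifiable consonants are /ɹ/, /g/, /d/, /θ/, /w/ (no codas are permitted; onsets are limited to one consonant).
Epenthesis after each stranded consonant: /ɹ/ → /ɹo/, /g/ → /go/, /d/ → /dʊ/, /θ/ → /θʊ/, /w/ → /wʊ/.

ɹogoʒobʊdʊθʊwʊ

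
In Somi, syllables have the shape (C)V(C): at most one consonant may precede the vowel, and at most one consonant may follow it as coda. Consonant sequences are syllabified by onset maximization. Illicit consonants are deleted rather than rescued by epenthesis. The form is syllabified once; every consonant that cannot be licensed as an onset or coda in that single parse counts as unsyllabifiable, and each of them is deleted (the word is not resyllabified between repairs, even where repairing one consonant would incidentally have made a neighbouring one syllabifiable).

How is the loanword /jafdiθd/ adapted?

jafdiθ

The consonants /d/ cannot be parsed into a legal (C)V(C) syllable (at most one coda consonant is licensed; onsets are limited to one consonant).
Deleting the stranded consonants removes /d/.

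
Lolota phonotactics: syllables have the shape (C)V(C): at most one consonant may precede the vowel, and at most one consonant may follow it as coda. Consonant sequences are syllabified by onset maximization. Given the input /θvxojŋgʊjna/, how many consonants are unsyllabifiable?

3

The consonants /θ/, /v/, /ŋ/ cannot be parsed into a legal (C)V(C) syllable (at most one coda consonant is licensed; onsets are limited to one consonant).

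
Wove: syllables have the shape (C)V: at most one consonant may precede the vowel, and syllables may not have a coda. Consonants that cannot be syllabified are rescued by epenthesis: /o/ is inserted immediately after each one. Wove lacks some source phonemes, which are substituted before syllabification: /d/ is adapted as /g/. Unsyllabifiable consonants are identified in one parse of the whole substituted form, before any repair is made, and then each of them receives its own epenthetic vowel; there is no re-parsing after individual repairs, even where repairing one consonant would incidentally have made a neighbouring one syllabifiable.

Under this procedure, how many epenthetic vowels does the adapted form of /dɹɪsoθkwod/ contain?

4

After substitution the input is /gɹɪsoθkwog/.
The unsyllabifiable consonants are /g/, /θ/, /k/, /g/; each receives one epenthetic vowel.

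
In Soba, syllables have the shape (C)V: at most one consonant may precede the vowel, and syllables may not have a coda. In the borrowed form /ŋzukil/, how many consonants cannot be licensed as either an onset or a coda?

Syllabifying with onset maximization leaves /ŋ/, /l/ stranded (no codas are permitted; onsets are limited to one consonant).

2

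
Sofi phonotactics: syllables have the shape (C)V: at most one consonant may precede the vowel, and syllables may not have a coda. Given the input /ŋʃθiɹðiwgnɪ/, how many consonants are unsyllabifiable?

5

The consonants /ŋ/, /ʃ/, /ɹ/, /w/, /g/ cannot be parsed into a legal (C)V syllable (no codas are permitted; onsets are limited to one consonant).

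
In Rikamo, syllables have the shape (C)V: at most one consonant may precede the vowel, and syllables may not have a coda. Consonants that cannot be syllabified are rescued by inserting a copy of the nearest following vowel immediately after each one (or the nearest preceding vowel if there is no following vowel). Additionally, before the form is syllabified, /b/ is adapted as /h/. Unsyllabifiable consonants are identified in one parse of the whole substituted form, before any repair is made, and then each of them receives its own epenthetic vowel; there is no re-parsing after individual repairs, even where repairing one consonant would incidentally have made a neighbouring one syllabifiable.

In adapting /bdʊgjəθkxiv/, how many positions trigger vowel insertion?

5

After substitution the input is /hdʊgjəθkxiv/.
The unsyllabifiable consonants are /h/, /g/, /θ/, /k/, /v/; each receives one epenthetic vowel.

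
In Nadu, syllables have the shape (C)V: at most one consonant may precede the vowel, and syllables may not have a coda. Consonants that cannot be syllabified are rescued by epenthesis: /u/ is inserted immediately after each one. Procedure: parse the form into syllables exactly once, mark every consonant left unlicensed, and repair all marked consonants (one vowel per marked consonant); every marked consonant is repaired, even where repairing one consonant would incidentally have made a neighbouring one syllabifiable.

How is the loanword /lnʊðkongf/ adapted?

Syllabifying with onset maximization leaves /l/, /ð/, /n/, /g/, /f/ stranded (no codas are permitted; onsets are limited to one consonant).
Inserting the epenthetic vowel yields /l/ → /lu/, /ð/ → /ðu/, /n/ → /nu/, /g/ → /gu/, /f/ → /fu/.

lunʊðukonugufu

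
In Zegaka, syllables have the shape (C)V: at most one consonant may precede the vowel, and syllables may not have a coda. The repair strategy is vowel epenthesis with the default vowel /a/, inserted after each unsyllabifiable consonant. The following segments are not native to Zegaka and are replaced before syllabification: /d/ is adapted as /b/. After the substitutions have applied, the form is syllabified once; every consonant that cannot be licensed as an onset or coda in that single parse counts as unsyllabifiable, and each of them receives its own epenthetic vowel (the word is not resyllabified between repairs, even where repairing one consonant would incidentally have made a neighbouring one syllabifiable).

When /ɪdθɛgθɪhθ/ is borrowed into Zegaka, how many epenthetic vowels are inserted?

4

After substitution the input is /ɪbθɛgθɪhθ/.
The unsyllabifiable consonants are /b/, /g/, /h/, /θ/; each receives one epenthetic vowel.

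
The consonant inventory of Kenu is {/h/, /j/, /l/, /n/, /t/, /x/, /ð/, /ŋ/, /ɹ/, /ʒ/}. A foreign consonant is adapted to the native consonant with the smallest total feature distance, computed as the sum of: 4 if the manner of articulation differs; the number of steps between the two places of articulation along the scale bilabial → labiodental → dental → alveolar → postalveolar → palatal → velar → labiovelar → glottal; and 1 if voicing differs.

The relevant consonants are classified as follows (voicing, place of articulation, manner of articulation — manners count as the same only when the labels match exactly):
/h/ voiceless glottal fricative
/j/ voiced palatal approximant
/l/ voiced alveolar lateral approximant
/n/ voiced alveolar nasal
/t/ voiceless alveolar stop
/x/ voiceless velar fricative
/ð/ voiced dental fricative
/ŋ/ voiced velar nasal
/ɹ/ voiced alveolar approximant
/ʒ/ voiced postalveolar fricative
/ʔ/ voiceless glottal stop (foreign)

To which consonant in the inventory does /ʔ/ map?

/h/ is closest: manner differs (stop→fricative, +4), place distance 0 (glottal→glottal), same voicing; total 4. Next closest is /t/ at distance 5.

h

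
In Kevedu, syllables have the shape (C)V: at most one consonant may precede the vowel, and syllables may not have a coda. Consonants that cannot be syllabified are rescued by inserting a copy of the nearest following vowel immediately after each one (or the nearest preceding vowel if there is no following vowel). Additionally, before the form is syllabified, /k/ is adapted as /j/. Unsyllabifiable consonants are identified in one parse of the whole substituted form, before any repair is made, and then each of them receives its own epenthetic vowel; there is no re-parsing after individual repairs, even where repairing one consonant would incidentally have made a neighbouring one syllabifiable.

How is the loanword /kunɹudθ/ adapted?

Substitution: /k/ → /j/, giving /junɹudθ/.
Under (C)V, the unsyllabifiable consonants are /n/, /d/, /θ/ (no codas are permitted; onsets are limited to one consonant).
Inserting the epenthetic vowel yields /n/ → /nu/, /d/ → /du/, /θ/ → /θu/.

junuɹuduθu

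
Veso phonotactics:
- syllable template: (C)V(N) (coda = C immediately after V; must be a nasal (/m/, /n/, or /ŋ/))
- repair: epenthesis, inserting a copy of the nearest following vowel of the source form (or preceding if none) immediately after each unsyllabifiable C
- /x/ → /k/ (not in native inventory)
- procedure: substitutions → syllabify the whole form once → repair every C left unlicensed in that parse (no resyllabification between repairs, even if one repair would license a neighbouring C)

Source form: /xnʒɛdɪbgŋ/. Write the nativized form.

kɛnɛʒɛdɪbɪgɪŋɪ

Substitution: /x/ → /k/, giving /knʒɛdɪbgŋ/.
Under (C)V(N), the unsyllabifiable consonants are /k/, /n/, /b/, /g/, /ŋ/ (only a nasal (/m/, /n/, or /ŋ/) is licensed in coda position; onsets are limited to one consonant).
Inserting the epenthetic vowel yields /k/ → /kɛ/, /n/ → /nɛ/, /b/ → /bɪ/, /g/ → /gɪ/, /ŋ/ → /ŋɪ/.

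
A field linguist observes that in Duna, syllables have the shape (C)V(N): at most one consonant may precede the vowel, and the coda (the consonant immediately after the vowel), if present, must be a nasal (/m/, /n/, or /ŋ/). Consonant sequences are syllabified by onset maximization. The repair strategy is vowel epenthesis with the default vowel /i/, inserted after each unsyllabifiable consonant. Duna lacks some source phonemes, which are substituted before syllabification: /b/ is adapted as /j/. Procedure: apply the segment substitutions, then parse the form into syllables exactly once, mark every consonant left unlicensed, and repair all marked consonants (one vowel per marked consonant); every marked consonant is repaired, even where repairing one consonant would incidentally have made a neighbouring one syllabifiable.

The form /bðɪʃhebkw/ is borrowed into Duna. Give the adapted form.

Substitution: /b/ → /j/, giving /jðɪʃhejkw/.
Under (C)V(N), the unsyllabifiable consonants are /j/, /ʃ/, /j/, /k/, /w/ (only a nasal (/m/, /n/, or /ŋ/) is licensed in coda position; onsets are limited to one consonant).
Epenthesis after each stranded consonant: /j/ → /ji/, /ʃ/ → /ʃi/, /j/ → /ji/, /k/ → /ki/, /w/ → /wi/.

jiðɪʃihejikiwi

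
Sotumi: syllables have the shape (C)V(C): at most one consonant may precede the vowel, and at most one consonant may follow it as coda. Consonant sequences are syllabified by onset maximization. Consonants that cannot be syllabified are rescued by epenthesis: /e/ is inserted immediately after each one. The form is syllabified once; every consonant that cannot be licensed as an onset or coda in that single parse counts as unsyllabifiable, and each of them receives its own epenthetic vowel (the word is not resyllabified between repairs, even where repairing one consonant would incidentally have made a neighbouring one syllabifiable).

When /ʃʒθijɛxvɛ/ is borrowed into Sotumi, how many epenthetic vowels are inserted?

2

The unsyllabifiable consonants are /ʃ/, /ʒ/; each receives one epenthetic vowel.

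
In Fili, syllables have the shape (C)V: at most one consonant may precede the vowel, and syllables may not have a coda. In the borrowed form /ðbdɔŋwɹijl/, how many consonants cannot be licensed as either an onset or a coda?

Under (C)V, the unsyllabifiable consonants are /ð/, /b/, /ŋ/, /w/, /j/, /l/ (no codas are permitted; onsets are limited to one consonant).

6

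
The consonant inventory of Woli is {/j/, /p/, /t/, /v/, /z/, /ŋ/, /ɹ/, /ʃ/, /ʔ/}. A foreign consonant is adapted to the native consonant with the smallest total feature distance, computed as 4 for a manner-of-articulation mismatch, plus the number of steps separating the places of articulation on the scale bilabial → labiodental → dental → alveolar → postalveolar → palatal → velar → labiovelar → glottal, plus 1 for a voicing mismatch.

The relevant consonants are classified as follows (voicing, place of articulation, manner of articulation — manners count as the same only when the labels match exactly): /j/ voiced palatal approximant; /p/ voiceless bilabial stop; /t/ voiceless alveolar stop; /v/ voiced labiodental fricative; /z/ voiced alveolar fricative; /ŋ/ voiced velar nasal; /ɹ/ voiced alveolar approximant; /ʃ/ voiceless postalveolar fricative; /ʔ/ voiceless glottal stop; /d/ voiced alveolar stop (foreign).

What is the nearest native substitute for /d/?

t

/t/ is closest: same manner (stop), place distance 0 (alveolar→alveolar), voicing differs (+1); total 1. Next closest is /p/ at distance 4.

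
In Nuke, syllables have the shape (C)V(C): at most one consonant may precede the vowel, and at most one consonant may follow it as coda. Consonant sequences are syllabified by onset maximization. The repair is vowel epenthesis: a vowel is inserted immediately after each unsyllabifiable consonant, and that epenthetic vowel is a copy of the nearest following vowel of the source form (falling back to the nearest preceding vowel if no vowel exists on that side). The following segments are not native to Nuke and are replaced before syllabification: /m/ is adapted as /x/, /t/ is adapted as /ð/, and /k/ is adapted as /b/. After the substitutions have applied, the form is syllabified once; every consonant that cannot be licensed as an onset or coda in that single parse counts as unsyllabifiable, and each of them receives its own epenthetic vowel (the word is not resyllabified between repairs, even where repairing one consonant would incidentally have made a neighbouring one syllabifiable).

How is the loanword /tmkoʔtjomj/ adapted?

ðoxoboʔðojoxjo

Substitution: /t/ → /ð/, /m/ → /x/, /k/ → /b/, giving /ðxboʔðjoxj/.
The consonants /ð/, /x/, /ð/, /j/ cannot be parsed into a legal (C)V(C) syllable (at most one coda consonant is licensed; onsets are limited to one consonant).
Each unlicensed consonant becomes the onset of a new syllable: /ð/ → /ðo/, /x/ → /xo/, /ð/ → /ðo/, /j/ → /jo/.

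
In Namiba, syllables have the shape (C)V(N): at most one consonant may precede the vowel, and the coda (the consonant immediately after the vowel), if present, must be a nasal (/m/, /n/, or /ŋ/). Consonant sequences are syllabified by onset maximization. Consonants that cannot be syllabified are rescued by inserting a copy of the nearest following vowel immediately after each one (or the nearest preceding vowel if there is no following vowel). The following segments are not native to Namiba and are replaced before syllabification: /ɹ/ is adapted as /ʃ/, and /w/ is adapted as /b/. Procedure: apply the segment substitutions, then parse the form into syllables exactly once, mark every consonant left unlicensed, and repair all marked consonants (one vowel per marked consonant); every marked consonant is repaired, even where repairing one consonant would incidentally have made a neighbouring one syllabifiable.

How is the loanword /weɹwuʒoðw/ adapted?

Substitution: /w/ → /b/, /ɹ/ → /ʃ/, giving /beʃbuʒoðb/.
The consonants /ʃ/, /ð/, /b/ cannot be parsed into a legal (C)V(N) syllable (only a nasal (/m/, /n/, or /ŋ/) is licensed in coda position; onsets are limited to one consonant).
Inserting the epenthetic vowel yields /ʃ/ → /ʃu/, /ð/ → /ðo/, /b/ → /bo/.

beʃubuʒoðobo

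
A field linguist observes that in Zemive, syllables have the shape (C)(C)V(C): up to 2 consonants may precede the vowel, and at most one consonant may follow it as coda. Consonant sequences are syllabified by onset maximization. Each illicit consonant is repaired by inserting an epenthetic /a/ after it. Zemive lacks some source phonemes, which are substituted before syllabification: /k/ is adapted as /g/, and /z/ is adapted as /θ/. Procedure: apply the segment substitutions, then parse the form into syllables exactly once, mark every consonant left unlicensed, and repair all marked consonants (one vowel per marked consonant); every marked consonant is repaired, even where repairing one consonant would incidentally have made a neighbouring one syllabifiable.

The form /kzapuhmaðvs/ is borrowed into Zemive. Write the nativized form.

gθapuhmaðvasa

Substitution: /k/ → /g/, /z/ → /θ/, giving /gθapuhmaðvs/.
The consonants /v/, /s/ cannot be parsed into a legal (C)(C)V(C) syllable (at most one coda consonant is licensed; onsets may contain at most 2 consonants).
Inserting the epenthetic vowel yields /v/ → /va/, /s/ → /sa/.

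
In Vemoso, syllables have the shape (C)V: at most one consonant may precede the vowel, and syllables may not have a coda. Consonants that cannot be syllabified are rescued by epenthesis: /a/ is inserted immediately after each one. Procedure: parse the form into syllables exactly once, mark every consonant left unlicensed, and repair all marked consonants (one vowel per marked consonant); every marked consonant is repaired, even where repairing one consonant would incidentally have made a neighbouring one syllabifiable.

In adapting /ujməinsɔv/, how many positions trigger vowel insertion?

The unsyllabifiable consonants are /j/, /n/, /v/; each receives one epenthetic vowel.

3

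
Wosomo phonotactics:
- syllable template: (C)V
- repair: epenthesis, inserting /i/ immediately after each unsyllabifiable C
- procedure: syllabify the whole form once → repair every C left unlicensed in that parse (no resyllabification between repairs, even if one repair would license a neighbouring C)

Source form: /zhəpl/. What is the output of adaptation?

zihəpili

Syllabifying with onset maximization leaves /z/, /p/, /l/ stranded (no codas are permitted; onsets are limited to one consonant).
Epenthesis after each stranded consonant: /z/ → /zi/, /p/ → /pi/, /l/ → /li/.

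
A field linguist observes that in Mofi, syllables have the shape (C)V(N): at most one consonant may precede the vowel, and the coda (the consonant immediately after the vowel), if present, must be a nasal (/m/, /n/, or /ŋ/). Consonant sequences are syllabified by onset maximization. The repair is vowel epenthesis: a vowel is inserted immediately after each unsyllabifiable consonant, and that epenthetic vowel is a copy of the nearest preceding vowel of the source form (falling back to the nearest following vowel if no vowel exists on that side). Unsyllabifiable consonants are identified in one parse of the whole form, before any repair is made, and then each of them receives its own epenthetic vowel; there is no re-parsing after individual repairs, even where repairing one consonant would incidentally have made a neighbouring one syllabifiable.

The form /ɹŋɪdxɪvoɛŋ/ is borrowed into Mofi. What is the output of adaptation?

Under (C)V(N), the unsyllabifiable consonants are /ɹ/, /d/ (only a nasal (/m/, /n/, or /ŋ/) is licensed in coda position; onsets are limited to one consonant).
Each unlicensed consonant becomes the onset of a new syllable: /ɹ/ → /ɹɪ/, /d/ → /dɪ/.

ɹɪŋɪdɪxɪvoɛŋ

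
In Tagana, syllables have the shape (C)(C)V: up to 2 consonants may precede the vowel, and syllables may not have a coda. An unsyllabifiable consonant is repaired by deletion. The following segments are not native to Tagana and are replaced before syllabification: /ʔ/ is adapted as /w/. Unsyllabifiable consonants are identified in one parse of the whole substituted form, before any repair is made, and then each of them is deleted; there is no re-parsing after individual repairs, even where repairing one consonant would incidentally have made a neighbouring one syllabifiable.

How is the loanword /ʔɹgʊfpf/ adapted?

ɹgʊ

Substitution: /ʔ/ → /w/, giving /wɹgʊfpf/.
The consonants /w/, /f/, /p/, /f/ cannot be parsed into a legal (C)(C)V syllable (no codas are permitted; onsets may contain at most 2 consonants).
Deletion applies to /w/, /f/, /p/, /f/.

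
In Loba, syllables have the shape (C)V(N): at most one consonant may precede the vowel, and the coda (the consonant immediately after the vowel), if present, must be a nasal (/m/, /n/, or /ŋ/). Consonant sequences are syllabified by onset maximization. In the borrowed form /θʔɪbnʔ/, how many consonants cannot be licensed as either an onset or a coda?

The consonants /θ/, /b/, /n/, /ʔ/ cannot be parsed into a legal (C)V(N) syllable (only a nasal (/m/, /n/, or /ŋ/) is licensed in coda position; onsets are limited to one consonant).

4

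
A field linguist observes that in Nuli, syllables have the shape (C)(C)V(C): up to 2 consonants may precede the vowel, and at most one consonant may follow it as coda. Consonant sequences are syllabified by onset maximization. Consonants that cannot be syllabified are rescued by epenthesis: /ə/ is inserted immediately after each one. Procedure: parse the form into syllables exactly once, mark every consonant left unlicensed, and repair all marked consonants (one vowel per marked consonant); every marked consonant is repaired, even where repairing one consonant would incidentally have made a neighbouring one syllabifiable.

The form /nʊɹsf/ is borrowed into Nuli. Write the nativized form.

nʊɹsəfə

The consonants /s/, /f/ cannot be parsed into a legal (C)(C)V(C) syllable (at most one coda consonant is licensed; onsets may contain at most 2 consonants).
Inserting the epenthetic vowel yields /s/ → /sə/, /f/ → /fə/.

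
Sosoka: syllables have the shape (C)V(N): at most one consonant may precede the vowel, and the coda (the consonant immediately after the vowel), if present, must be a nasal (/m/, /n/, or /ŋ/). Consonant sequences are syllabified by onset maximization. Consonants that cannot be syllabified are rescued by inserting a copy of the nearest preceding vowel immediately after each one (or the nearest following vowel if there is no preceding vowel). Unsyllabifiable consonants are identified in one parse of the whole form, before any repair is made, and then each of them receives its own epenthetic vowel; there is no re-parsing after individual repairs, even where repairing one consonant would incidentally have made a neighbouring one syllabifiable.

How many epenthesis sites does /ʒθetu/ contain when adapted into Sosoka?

1

The unsyllabifiable consonants are /ʒ/; each receives one epenthetic vowel.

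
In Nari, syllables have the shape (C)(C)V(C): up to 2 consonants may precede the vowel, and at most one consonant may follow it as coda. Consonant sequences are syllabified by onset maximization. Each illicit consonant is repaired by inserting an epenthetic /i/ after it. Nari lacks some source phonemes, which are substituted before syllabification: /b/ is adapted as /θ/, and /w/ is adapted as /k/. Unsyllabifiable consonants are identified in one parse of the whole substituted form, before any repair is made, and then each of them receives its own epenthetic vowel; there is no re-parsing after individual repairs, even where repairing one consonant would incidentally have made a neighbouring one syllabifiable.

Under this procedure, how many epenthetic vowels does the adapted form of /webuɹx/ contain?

1

After substitution the input is /keθuɹx/.
The unsyllabifiable consonants are /x/; each receives one epenthetic vowel.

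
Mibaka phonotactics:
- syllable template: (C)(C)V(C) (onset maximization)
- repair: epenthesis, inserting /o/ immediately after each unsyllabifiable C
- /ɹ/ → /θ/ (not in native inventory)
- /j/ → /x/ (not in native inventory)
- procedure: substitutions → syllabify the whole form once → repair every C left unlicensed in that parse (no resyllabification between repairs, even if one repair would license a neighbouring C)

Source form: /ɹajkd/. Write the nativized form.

Substitution: /ɹ/ → /θ/, /j/ → /x/, giving /θaxkd/.
Under (C)(C)V(C), the unsyllabifiable consonants are /k/, /d/ (at most one coda consonant is licensed; onsets may contain at most 2 consonants).
Each unlicensed consonant becomes the onset of a new syllable: /k/ → /ko/, /d/ → /do/.

θaxkodo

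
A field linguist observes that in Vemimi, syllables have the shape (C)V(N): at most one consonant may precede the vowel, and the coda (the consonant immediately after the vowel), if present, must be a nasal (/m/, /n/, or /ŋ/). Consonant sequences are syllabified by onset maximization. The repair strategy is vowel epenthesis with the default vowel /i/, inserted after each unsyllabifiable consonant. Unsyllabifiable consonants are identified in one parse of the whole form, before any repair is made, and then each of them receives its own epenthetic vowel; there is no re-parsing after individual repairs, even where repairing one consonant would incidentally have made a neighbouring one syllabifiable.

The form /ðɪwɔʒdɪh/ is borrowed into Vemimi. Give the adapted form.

ðɪwɔʒidɪhi

Under (C)V(N), the unsyllabifiable consonants are /ʒ/, /h/ (only a nasal (/m/, /n/, or /ŋ/) is licensed in coda position; onsets are limited to one consonant).
Each unlicensed consonant becomes the onset of a new syllable: /ʒ/ → /ʒi/, /h/ → /hi/.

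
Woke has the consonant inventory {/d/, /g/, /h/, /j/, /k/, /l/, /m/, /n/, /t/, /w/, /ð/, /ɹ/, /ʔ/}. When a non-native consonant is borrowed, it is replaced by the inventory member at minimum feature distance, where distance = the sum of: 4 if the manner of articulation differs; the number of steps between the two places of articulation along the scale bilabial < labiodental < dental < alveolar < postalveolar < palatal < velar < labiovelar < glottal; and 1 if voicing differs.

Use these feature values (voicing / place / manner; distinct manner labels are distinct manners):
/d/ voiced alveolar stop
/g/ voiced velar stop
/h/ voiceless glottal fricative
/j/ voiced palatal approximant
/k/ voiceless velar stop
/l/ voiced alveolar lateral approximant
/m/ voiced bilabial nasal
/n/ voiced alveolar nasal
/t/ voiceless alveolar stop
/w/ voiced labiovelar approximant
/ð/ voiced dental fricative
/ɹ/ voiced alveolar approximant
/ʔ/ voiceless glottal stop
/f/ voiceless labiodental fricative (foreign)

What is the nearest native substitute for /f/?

/ð/ is closest: same manner (fricative), place distance 1 (labiodental→dental), voicing differs (+1); total 2. Next closest is /m/ at distance 6.

ð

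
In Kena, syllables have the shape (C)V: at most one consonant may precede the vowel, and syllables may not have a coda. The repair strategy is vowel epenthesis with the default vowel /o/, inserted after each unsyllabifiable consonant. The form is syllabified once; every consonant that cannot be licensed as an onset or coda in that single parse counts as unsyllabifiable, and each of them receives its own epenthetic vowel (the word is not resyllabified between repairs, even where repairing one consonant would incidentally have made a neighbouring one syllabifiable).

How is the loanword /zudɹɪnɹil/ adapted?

zudoɹɪnoɹilo

Syllabifying with onset maximization leaves /d/, /n/, /l/ stranded (no codas are permitted; onsets are limited to one consonant).
Inserting the epenthetic vowel yields /d/ → /do/, /n/ → /no/, /l/ → /lo/.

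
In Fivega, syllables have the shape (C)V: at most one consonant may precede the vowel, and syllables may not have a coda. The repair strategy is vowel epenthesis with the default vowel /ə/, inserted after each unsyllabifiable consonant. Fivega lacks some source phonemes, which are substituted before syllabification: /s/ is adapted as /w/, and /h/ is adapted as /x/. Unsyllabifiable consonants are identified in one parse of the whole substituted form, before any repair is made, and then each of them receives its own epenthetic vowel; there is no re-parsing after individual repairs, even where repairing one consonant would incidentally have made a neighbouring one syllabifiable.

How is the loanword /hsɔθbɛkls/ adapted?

xəwɔθəbɛkələwə

Substitution: /h/ → /x/, /s/ → /w/, giving /xwɔθbɛklw/.
Syllabifying with onset maximization leaves /x/, /θ/, /k/, /l/, /w/ stranded (no codas are permitted; onsets are limited to one consonant).
Each unlicensed consonant becomes the onset of a new syllable: /x/ → /xə/, /θ/ → /θə/, /k/ → /kə/, /l/ → /lə/, /w/ → /wə/.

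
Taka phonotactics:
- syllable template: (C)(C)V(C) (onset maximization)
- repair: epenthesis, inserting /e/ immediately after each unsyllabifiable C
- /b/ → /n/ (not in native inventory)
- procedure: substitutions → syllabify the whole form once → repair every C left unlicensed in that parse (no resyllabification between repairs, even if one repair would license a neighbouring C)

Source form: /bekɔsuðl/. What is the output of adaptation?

Substitution: /b/ → /n/, giving /nekɔsuðl/.
Syllabifying with onset maximization leaves /l/ stranded (at most one coda consonant is licensed; onsets may contain at most 2 consonants).
Inserting the epenthetic vowel yields /l/ → /le/.

nekɔsuðle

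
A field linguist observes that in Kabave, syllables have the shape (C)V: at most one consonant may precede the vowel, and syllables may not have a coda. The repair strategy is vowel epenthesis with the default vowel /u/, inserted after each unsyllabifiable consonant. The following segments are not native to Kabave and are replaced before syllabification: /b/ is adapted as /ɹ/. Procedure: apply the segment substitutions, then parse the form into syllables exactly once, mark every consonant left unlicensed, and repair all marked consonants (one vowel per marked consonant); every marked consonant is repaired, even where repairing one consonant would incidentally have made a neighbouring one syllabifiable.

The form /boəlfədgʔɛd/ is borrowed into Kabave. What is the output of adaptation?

Substitution: /b/ → /ɹ/, giving /ɹoəlfədgʔɛd/.
The consonants /l/, /d/, /g/, /d/ cannot be parsed into a legal (C)V syllable (no codas are permitted; onsets are limited to one consonant).
Each unlicensed consonant becomes the onset of a new syllable: /l/ → /lu/, /d/ → /du/, /g/ → /gu/, /d/ → /du/.

ɹoəlufəduguʔɛdu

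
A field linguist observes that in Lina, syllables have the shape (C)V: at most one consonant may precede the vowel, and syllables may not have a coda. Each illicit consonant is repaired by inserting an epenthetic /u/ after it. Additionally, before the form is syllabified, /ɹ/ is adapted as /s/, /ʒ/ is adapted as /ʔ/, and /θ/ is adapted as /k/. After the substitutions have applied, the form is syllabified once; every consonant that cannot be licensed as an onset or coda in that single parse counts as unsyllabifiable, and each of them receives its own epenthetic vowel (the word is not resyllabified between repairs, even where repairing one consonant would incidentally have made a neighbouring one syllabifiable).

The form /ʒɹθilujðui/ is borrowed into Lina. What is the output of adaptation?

ʔusukilujuðui

Substitution: /ʒ/ → /ʔ/, /ɹ/ → /s/, /θ/ → /k/, giving /ʔskilujðui/.
Under (C)V, the unsyllabifiable consonants are /ʔ/, /s/, /j/ (no codas are permitted; onsets are limited to one consonant).
Each unlicensed consonant becomes the onset of a new syllable: /ʔ/ → /ʔu/, /s/ → /su/, /j/ → /ju/.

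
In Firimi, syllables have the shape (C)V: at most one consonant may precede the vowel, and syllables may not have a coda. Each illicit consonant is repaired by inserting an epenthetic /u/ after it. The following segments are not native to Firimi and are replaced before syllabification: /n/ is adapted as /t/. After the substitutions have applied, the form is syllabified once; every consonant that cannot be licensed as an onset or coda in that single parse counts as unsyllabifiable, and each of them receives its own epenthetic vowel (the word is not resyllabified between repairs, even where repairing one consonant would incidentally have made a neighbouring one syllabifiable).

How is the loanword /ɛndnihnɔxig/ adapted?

ɛtudutihutɔxigu

Substitution: /n/ → /t/, giving /ɛtdtihtɔxig/.
The consonants /t/, /d/, /h/, /g/ cannot be parsed into a legal (C)V syllable (no codas are permitted; onsets are limited to one consonant).
Each unlicensed consonant becomes the onset of a new syllable: /t/ → /tu/, /d/ → /du/, /h/ → /hu/, /g/ → /gu/.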